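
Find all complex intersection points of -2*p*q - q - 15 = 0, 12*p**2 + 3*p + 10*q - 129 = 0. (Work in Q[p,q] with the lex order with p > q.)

{(-3, 3), (9/8 + sqrt(329)/8, 39/8 - 3*sqrt(329)/8), (9/8 - sqrt(329)/8, 39/8 + 3*sqrt(329)/8)}

Compute a lex Gröbner basis by Buchberger's algorithm.
f_1 = -2*p*q - q - 15, LT = p*q.
f_2 = 12*p**2 + 3*p + 10*q - 129, LT = p**2.

S(f_1,f_2): lcm = p**2*q. S = 1/4*p*q + 15/2*p - 5/6*q**2 + 43/4*q.
  reduce S modulo (f_1, f_2):
  remainder 15/2*p - 5/6*q**2 + 85/8*q - 15/8 ≠ 0; add h_3 = 15/2*p - 5/6*q**2 + 85/8*q - 15/8 to the basis.

S(f_1,h_3): lcm = p*q. S = 1/9*q**3 - 17/12*q**2 + 3/4*q + 15/2.
  reduce S modulo (f_1, f_2, h_3):
  remainder 1/9*q**3 - 17/12*q**2 + 3/4*q + 15/2 ≠ 0; add h_4 = 1/9*q**3 - 17/12*q**2 + 3/4*q + 15/2 to the basis.

The other S-polynomials (S(f_2,h_3), S(f_1,h_4), S(f_2,h_4), S(h_3,h_4)) all reduce to 0 modulo the current basis, so we have a Gröbner basis.
Inter-reduce: drop elements whose leading term is divisible by another's, tail-reduce, and make monic.
Reduced Gröbner basis: {p - 1/9*q**2 + 17/12*q - 1/4, q**3 - 51/4*q**2 + 27/4*q + 135/2}.

The lex basis is triangular: the last element involves only q. Solving q**3 - 51/4*q**2 + 27/4*q + 135/2 = 0 gives q ∈ {3, 39/8 - 3*sqrt(329)/8, 39/8 + 3*sqrt(329)/8}; substituting each value into the earlier elements determines the remaining variables.
  q = 3: the earlier basis element becomes p + 3 = 0, giving p = -3 — point (-3, 3).
  q = 39/8 - 3*sqrt(329)/8: the earlier basis element becomes p - sqrt(329)/8 - 9/8 = 0, giving p = 9/8 + sqrt(329)/8 — point (9/8 + sqrt(329)/8, 39/8 - 3*sqrt(329)/8).
  q = 39/8 + 3*sqrt(329)/8: the earlier basis element becomes p - 9/8 + sqrt(329)/8 = 0, giving p = 9/8 - sqrt(329)/8 — point (9/8 - sqrt(329)/8, 39/8 + 3*sqrt(329)/8).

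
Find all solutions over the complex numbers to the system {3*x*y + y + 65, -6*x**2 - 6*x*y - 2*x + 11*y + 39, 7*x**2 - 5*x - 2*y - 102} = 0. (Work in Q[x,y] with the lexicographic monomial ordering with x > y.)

Compute a lex Gröbner basis by Buchberger's algorithm.
f_1 = 3*x*y + y + 65, LT = x*y.
f_2 = -6*x**2 - 6*x*y - 2*x + 11*y + 39, LT = x**2.
f_3 = 7*x**2 - 5*x - 2*y - 102, LT = x**2.

S(f_1,f_2): lcm = x**2*y. S = -x*y**2 + 65/3*x + 11/6*y**2 + 13/2*y.
  leading term x*y**2: subtract (-1/3*y)·f_1 from -x*y**2 + 65/3*x + 11/6*y**2 + 13/2*y → 65/3*x + 13/6*y**2 + 169/6*y
  leading term x: no divisor's leading term divides it; move 65/3*x to the remainder.
  leading term y**2: no divisor's leading term divides it; move 13/6*y**2 to the remainder.
  leading term y: no divisor's leading term divides it; move 169/6*y to the remainder.
  remainder 65/3*x + 13/6*y**2 + 169/6*y ≠ 0; add h_4 = 65/3*x + 13/6*y**2 + 169/6*y to the basis.

S(f_1,f_3): lcm = x**2*y. S = 22/21*x*y + 65/3*x + 2/7*y**2 + 102/7*y.
  leading term x*y: subtract (22/63)·f_1 from 22/21*x*y + 65/3*x + 2/7*y**2 + 102/7*y → 65/3*x + 2/7*y**2 + 128/9*y - 1430/63
  leading term x: subtract (1)·h_4 from 65/3*x + 2/7*y**2 + 128/9*y - 1430/63 → -79/42*y**2 - 251/18*y - 1430/63
  leading term y**2: no divisor's leading term divides it; move -79/42*y**2 to the remainder.
  leading term y: no divisor's leading term divides it; move -251/18*y to the remainder.
  leading term 1: no divisor's leading term divides it; move -1430/63 to the remainder.
  remainder -79/42*y**2 - 251/18*y - 1430/63 ≠ 0; add h_5 = -79/42*y**2 - 251/18*y - 1430/63 to the basis.

S(f_2,f_3): lcm = x**2. S = x*y + 22/21*x - 65/42*y + 113/14.
  leading term x*y: subtract (1/3)·f_1 from x*y + 22/21*x - 65/42*y + 113/14 → 22/21*x - 79/42*y - 571/42
  leading term x: subtract (22/455)·h_4 from 22/21*x - 79/42*y - 571/42 → -11/105*y**2 - 227/70*y - 571/42
  leading term y**2: subtract (22/395)·h_5 from -11/105*y**2 - 227/70*y - 571/42 → -122743/49770*y - 122743/9954
  leading term y: no divisor's leading term divides it; move -122743/49770*y to the remainder.
  leading term 1: no divisor's leading term divides it; move -122743/9954 to the remainder.
  remainder -122743/49770*y - 122743/9954 ≠ 0; add h_6 = -122743/49770*y - 122743/9954 to the basis.

The other S-polynomials (S(f_1,h_4), S(f_2,h_4), S(f_3,h_4), S(f_1,h_5), S(f_2,h_5), S(f_3,h_5), S(h_4,h_5), S(f_1,h_6), S(f_2,h_6), S(f_3,h_6), S(h_4,h_6), S(h_5,h_6)) all reduce to 0 modulo the current basis, so we have a Gröbner basis.
Inter-reduce: drop elements whose leading term is divisible by another's, tail-reduce, and make monic.
Reduced Gröbner basis: {x - 4, y + 5}.

Since the basis is lex-ordered, y + 5 is univariate in y. Its roots are {-5}. Back-substituting each root into the other basis elements fixes the other coordinates.
  y = -5: the earlier basis element becomes x - 4 = 0, giving x = 4 — point (4, -5).
Substituting each solution back into the original system confirms all equations vanish.
Zero-dimensionality of the ideal guarantees finitely many solutions over ℂ.

{(4, -5)}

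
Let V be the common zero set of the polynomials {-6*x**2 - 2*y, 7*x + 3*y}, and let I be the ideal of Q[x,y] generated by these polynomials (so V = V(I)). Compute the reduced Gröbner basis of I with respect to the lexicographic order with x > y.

G = {x + 3/7*y, y**2 + 49/27*y}

f_1 = -6*x**2 - 2*y, LT = x**2.
f_2 = 7*x + 3*y, LT = x.

S(f_1,f_2): lcm = x**2. S = -3/7*x*y + 1/3*y.
  reduce S modulo (f_1, f_2):
  remainder 9/49*y**2 + 1/3*y ≠ 0; add g_3 = 9/49*y**2 + 1/3*y to the basis.

The other S-polynomials (S(f_1,g_3), S(f_2,g_3)) all reduce to 0 modulo the current basis, so we have a Gröbner basis.
Inter-reduce: drop elements whose leading term is divisible by another's, tail-reduce, and make monic.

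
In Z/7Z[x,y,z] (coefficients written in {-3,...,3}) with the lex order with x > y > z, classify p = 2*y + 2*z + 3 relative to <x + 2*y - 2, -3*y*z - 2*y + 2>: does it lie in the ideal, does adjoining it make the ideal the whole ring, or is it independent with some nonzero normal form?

First compute the reduced Gröbner basis of I by Buchberger's algorithm.
f_1 = x + 2*y - 2, LT = x.
f_2 = -3*y*z - 2*y + 2, LT = y*z.

The S-polynomials (S(f_1,f_2)) all reduce to 0 modulo the current basis, so we have a Gröbner basis.
Inter-reduce: drop elements whose leading term is divisible by another's, tail-reduce, and make monic.
Reduced Gröbner basis: {x + 2*y - 2, y*z + 3*y - 3}.
Label its elements g_1 = x + 2*y - 2, g_2 = y*z + 3*y - 3.

Reduce p = 2*y + 2*z + 3 modulo G:
  leading term y: no divisor's leading term divides it; move 2*y to the remainder.
  leading term z: no divisor's leading term divides it; move 2*z to the remainder.
  leading term 1: no divisor's leading term divides it; move 3 to the remainder.
  normal form = 2*y + 2*z + 3.
The normal form is nonzero, so p ∉ I. Since p minus its normal form lies in I, I + (p) = I + (r) where r = 2*y + 2*z + 3; decide whether this ideal is the whole ring.
Run Buchberger on G together with r (pairs among the g_i already reduce to 0 since G is a Gröbner basis):
g_1 = x + 2*y - 2, LT = x.
g_2 = y*z + 3*y - 3, LT = y*z.
r = 2*y + 2*z + 3, LT = y.

S(g_2,r): lcm = y*z. S = 3*y - z**2 + 2*z - 3.
  leading term y: subtract (-2)·r from 3*y - z**2 + 2*z - 3 → -z**2 - z + 3
  leading term z**2: no divisor's leading term divides it; move -z**2 to the remainder.
  leading term z: no divisor's leading term divides it; move -z to the remainder.
  leading term 1: no divisor's leading term divides it; move 3 to the remainder.
  remainder -z**2 - z + 3 ≠ 0; add m_4 = -z**2 - z + 3 to the basis.

The other S-polynomials (S(g_1,g_2), S(g_1,r), S(g_1,m_4), S(g_2,m_4), S(r,m_4)) all reduce to 0 modulo the current basis, so we have a Gröbner basis.
Inter-reduce: drop elements whose leading term is divisible by another's, tail-reduce, and make monic.
Reduced Gröbner basis: {x - 2*z + 2, y + z - 2, z**2 + z - 3}.
The reduced Gröbner basis of I + (p) is {x - 2*z + 2, y + z - 2, z**2 + z - 3} ≠ {1}, a proper ideal, so the enlarged system stays consistent: p is independent of I, with normal form 2*y + 2*z + 3.

2*y + 2*z + 3 is independent of I; its normal form modulo I is 2*y + 2*z + 3.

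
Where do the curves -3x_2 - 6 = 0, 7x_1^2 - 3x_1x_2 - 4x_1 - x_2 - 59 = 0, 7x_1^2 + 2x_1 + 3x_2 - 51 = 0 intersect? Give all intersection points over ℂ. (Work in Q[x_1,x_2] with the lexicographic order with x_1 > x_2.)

Compute a lex Gröbner basis by Buchberger's algorithm.
f_1 = -3x_2 - 6, LT = x_2.
f_2 = 7x_1^2 - 3x_1x_2 - 4x_1 - x_2 - 59, LT = x_1^2.
f_3 = 7x_1^2 + 2x_1 + 3x_2 - 51, LT = x_1^2.

S(f_1,f_2): leading monomials are coprime, so the S-polynomial reduces to 0 (Buchberger's first criterion).
S(f_1,f_3): leading monomials are coprime, so the S-polynomial reduces to 0 (Buchberger's first criterion).
S(f_2,f_3): lcm = x_1^2. S = -3/7x_1x_2 - 6/7x_1 - 4/7x_2 - 8/7.
  leading term x_1x_2: subtract (1/7x_1)·f_1 from -3/7x_1x_2 - 6/7x_1 - 4/7x_2 - 8/7 → -4/7x_2 - 8/7
  leading term x_2: subtract (4/21)·f_1 from -4/7x_2 - 8/7 → 0
  remainder 0.

Every S-polynomial of the final basis reduces to 0, so we have a Gröbner basis.
Inter-reduce: drop elements whose leading term is divisible by another's, tail-reduce, and make monic.
Reduced Gröbner basis: {x_1^2 + 2/7x_1 - 57/7, x_2 + 2}.

A lex Gröbner basis eliminates variables successively. Here x_2 + 2 depends only on x_2, with roots {-2}; lifting each root through the earlier basis elements recovers the full solutions.
  x_2 = -2: the earlier basis element becomes x_1^2 + 2/7x_1 - 57/7 = 0, giving x_1 = -3, 19/7 — points (-3, -2), (19/7, -2).
Check: every point annihilates each of the original generators.

{(-3, -2), (19/7, -2)}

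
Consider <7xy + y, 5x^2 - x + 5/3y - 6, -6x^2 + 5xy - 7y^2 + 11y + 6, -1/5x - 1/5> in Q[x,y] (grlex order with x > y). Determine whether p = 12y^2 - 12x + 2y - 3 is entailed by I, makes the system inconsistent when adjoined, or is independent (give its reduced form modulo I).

First compute the reduced Gröbner basis of I by Buchberger's algorithm.
f_1 = 7xy + y, LT = xy.
f_2 = 5x^2 - x + 5/3y - 6, LT = x^2.
f_3 = -6x^2 + 5xy - 7y^2 + 11y + 6, LT = x^2.
f_4 = -1/5x - 1/5, LT = x.

S(f_1,f_2): lcm = x^2y. S = 12/35xy - 1/3y^2 + 6/5y.
  reduce S modulo (f_1, f_2, f_3, f_4):
  remainder -1/3y^2 + 282/245y ≠ 0; add h_5 = -1/3y^2 + 282/245y to the basis.

S(f_1,f_3): lcm = x^2y. S = 5/6xy^2 - 7/6y^3 + 1/7xy + 11/6y^2 + y.
  reduce S modulo (f_1, f_2, f_3, f_4, h_5):
  remainder -60126/8575y ≠ 0; add h_6 = -60126/8575y to the basis.

The other S-polynomials (S(f_1,f_4), S(f_2,f_3), S(f_2,f_4), S(f_3,f_4), S(f_1,h_5), S(f_2,h_5), S(f_3,h_5), S(f_4,h_5), S(f_1,h_6), S(f_2,h_6), S(f_3,h_6), S(f_4,h_6), S(h_5,h_6)) all reduce to 0 modulo the current basis, so we have a Gröbner basis.
Inter-reduce: drop elements whose leading term is divisible by another's, tail-reduce, and make monic.
Reduced Gröbner basis: {x + 1, y}.
Label its elements g_1 = x + 1, g_2 = y.

Reduce p = 12y^2 - 12x + 2y - 3 modulo G:
  leading term y^2: subtract (12y)·g_2 from 12y^2 - 12x + 2y - 3 → -12x + 2y - 3
  leading term x: subtract (-12)·g_1 from -12x + 2y - 3 → 2y + 9
  leading term y: subtract (2)·g_2 from 2y + 9 → 9
  leading term 1: no divisor's leading term divides it; move 9 to the remainder.
  normal form = 9.
The normal form is nonzero, so p ∉ I. Since p minus its normal form lies in I, I + (p) = I + (r) where r = 9; decide whether this ideal is the whole ring.
Here r = 9 is a nonzero constant, hence a unit: 1 ∈ I + (p), the Gröbner basis of I + (p) is {1}, and the enlarged system has no common solution — adjoining p is inconsistent.

Adjoining 12y^2 - 12x + 2y - 3 makes the ideal the whole ring: the system is inconsistent.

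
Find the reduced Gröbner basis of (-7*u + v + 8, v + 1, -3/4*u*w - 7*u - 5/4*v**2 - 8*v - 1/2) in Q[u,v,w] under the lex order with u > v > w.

f_1 = -7*u + v + 8, LT = u.
f_2 = v + 1, LT = v.
f_3 = -3/4*u*w - 7*u - 5/4*v**2 - 8*v - 1/2, LT = u*w.

S(f_1,f_2): leading monomials are coprime, so the S-polynomial reduces to 0 (Buchberger's first criterion).
S(f_1,f_3): lcm = u*w. S = -28/3*u - 5/3*v**2 - 1/7*v*w - 32/3*v - 8/7*w - 2/3.
  leading term u: subtract (4/3)·f_1 from -28/3*u - 5/3*v**2 - 1/7*v*w - 32/3*v - 8/7*w - 2/3 → -5/3*v**2 - 1/7*v*w - 12*v - 8/7*w - 34/3
  leading term v**2: subtract (-5/3*v)·f_2 from -5/3*v**2 - 1/7*v*w - 12*v - 8/7*w - 34/3 → -1/7*v*w - 31/3*v - 8/7*w - 34/3
  leading term v*w: subtract (-1/7*w)·f_2 from -1/7*v*w - 31/3*v - 8/7*w - 34/3 → -31/3*v - w - 34/3
  leading term v: subtract (-31/3)·f_2 from -31/3*v - w - 34/3 → -w - 1
  leading term w: no divisor's leading term divides it; move -w to the remainder.
  leading term 1: no divisor's leading term divides it; move -1 to the remainder.
  remainder -w - 1 ≠ 0; add g_4 = -w - 1 to the basis.

S(f_2,f_3): leading monomials are coprime, so the S-polynomial reduces to 0 (Buchberger's first criterion).
S(f_1,g_4): leading monomials are coprime, so the S-polynomial reduces to 0 (Buchberger's first criterion).
S(f_2,g_4): leading monomials are coprime, so the S-polynomial reduces to 0 (Buchberger's first criterion).
S(f_3,g_4): lcm = u*w. S = 25/3*u + 5/3*v**2 + 32/3*v + 2/3.
  leading term u: subtract (-25/21)·f_1 from 25/3*u + 5/3*v**2 + 32/3*v + 2/3 → 5/3*v**2 + 83/7*v + 214/21
  leading term v**2: subtract (5/3*v)·f_2 from 5/3*v**2 + 83/7*v + 214/21 → 214/21*v + 214/21
  leading term v: subtract (214/21)·f_2 from 214/21*v + 214/21 → 0
  remainder 0.

Every S-polynomial of the final basis reduces to 0, so we have a Gröbner basis.
Inter-reduce: drop elements whose leading term is divisible by another's, tail-reduce, and make monic.

G = {u - 1, v + 1, w + 1}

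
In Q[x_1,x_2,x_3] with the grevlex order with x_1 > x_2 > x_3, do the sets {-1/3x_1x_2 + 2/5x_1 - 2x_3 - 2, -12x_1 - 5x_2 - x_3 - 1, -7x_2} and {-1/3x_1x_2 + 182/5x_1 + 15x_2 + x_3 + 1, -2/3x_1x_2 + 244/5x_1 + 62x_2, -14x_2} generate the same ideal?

Since reduced Gröbner bases are canonical representatives of ideals under a given ordering, it suffices to compute and compare them.
Buchberger on the first generating set:
f_1 = -1/3x_1x_2 + 2/5x_1 - 2x_3 - 2, LT = x_1x_2.
f_2 = -12x_1 - 5x_2 - x_3 - 1, LT = x_1.
f_3 = -7x_2, LT = x_2.

S(f_1,f_2): lcm = x_1x_2. S = -5/12x_2^2 - 1/12x_2x_3 - 6/5x_1 - 1/12x_2 + 6x_3 + 6.
  reduce S modulo (f_1, f_2, f_3):
  remainder 61/10x_3 + 61/10 ≠ 0; add g_4 = 61/10x_3 + 61/10 to the basis.

The other S-polynomials (S(f_1,f_3), S(f_2,f_3), S(f_1,g_4), S(f_2,g_4), S(f_3,g_4)) all reduce to 0 modulo the current basis, so we have a Gröbner basis.
Inter-reduce: drop elements whose leading term is divisible by another's, tail-reduce, and make monic.
Reduced Gröbner basis: {x_1, x_2, x_3 + 1}.

Buchberger on the second generating set:
h_1 = -1/3x_1x_2 + 182/5x_1 + 15x_2 + x_3 + 1, LT = x_1x_2.
h_2 = -2/3x_1x_2 + 244/5x_1 + 62x_2, LT = x_1x_2.
h_3 = -14x_2, LT = x_2.

S(h_1,h_2): lcm = x_1x_2. S = -36x_1 + 48x_2 - 3x_3 - 3.
  reduce S modulo (h_1, h_2, h_3):
  remainder -36x_1 - 3x_3 - 3 ≠ 0; add k_4 = -36x_1 - 3x_3 - 3 to the basis.

S(h_1,h_3): lcm = x_1x_2. S = -546/5x_1 - 45x_2 - 3x_3 - 3.
  reduce S modulo (h_1, h_2, h_3, k_4):
  remainder 61/10x_3 + 61/10 ≠ 0; add k_5 = 61/10x_3 + 61/10 to the basis.

The other S-polynomials (S(h_2,h_3), S(h_1,k_4), S(h_2,k_4), S(h_3,k_4), S(h_1,k_5), S(h_2,k_5), S(h_3,k_5), S(k_4,k_5)) all reduce to 0 modulo the current basis, so we have a Gröbner basis.
Inter-reduce: drop elements whose leading term is divisible by another's, tail-reduce, and make monic.
Reduced Gröbner basis: {x_1, x_2, x_3 + 1}.

Same reduced basis, so the two generating sets span the same ideal.

Yes, the ideals are equal.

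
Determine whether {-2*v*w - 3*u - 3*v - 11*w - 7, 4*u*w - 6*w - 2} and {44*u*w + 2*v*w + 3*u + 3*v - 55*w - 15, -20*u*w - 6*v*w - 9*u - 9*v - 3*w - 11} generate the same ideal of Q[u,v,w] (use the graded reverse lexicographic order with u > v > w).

Equality of ideals is decidable: compute both reduced Gröbner bases (unique for the ordering) and check whether they agree.
Buchberger on the first generating set:
f_1 = -2*v*w - 3*u - 3*v - 11*w - 7, LT = v*w.
f_2 = 4*u*w - 6*w - 2, LT = u*w.

S(f_1,f_2): lcm = u*v*w. S = 3/2*u**2 + 3/2*u*v + 11/2*u*w + 3/2*v*w + 7/2*u + 1/2*v.
  leading term u**2: no divisor's leading term divides it; move 3/2*u**2 to the remainder.
  leading term u*v: no divisor's leading term divides it; move 3/2*u*v to the remainder.
  leading term u*w: subtract (11/8)·f_2 from 11/2*u*w + 3/2*v*w + 7/2*u + 1/2*v → 3/2*v*w + 7/2*u + 1/2*v + 33/4*w + 11/4
  leading term v*w: subtract (-3/4)·f_1 from 3/2*v*w + 7/2*u + 1/2*v + 33/4*w + 11/4 → 5/4*u - 7/4*v - 5/2
  leading term u: no divisor's leading term divides it; move 5/4*u to the remainder.
  leading term v: no divisor's leading term divides it; move -7/4*v to the remainder.
  leading term 1: no divisor's leading term divides it; move -5/2 to the remainder.
  remainder 3/2*u**2 + 3/2*u*v + 5/4*u - 7/4*v - 5/2 ≠ 0; add g_3 = 3/2*u**2 + 3/2*u*v + 5/4*u - 7/4*v - 5/2 to the basis.

The other S-polynomials (S(f_1,g_3), S(f_2,g_3)) all reduce to 0 modulo the current basis, so we have a Gröbner basis.
Inter-reduce: drop elements whose leading term is divisible by another's, tail-reduce, and make monic.
Reduced Gröbner basis: {u**2 + u*v + 5/6*u - 7/6*v - 5/3, u*w - 3/2*w - 1/2, v*w + 3/2*u + 3/2*v + 11/2*w + 7/2}.

Buchberger on the second generating set:
h_1 = 44*u*w + 2*v*w + 3*u + 3*v - 55*w - 15, LT = u*w.
h_2 = -20*u*w - 6*v*w - 9*u - 9*v - 3*w - 11, LT = u*w.

S(h_1,h_2): lcm = u*w. S = -14/55*v*w - 21/55*u - 21/55*v - 7/5*w - 49/55.
  leading term v*w: no divisor's leading term divides it; move -14/55*v*w to the remainder.
  leading term u: no divisor's leading term divides it; move -21/55*u to the remainder.
  leading term v: no divisor's leading term divides it; move -21/55*v to the remainder.
  leading term w: no divisor's leading term divides it; move -7/5*w to the remainder.
  leading term 1: no divisor's leading term divides it; move -49/55 to the remainder.
  remainder -14/55*v*w - 21/55*u - 21/55*v - 7/5*w - 49/55 ≠ 0; add k_3 = -14/55*v*w - 21/55*u - 21/55*v - 7/5*w - 49/55 to the basis.

S(h_1,k_3): lcm = u*v*w. S = 1/22*v**2*w - 3/2*u**2 - 63/44*u*v + 3/44*v**2 - 11/2*u*w - 5/4*v*w - 7/2*u - 15/44*v.
  leading term v**2*w: subtract (-5/28*v)·k_3 from 1/22*v**2*w - 3/2*u**2 - 63/44*u*v + 3/44*v**2 - 11/2*u*w - 5/4*v*w - 7/2*u - 15/44*v → -3/2*u**2 - 3/2*u*v - 11/2*u*w - 3/2*v*w - 7/2*u - 1/2*v
  leading term u**2: no divisor's leading term divides it; move -3/2*u**2 to the remainder.
  leading term u*v: no divisor's leading term divides it; move -3/2*u*v to the remainder.
  leading term u*w: subtract (-1/8)·h_1 from -11/2*u*w - 3/2*v*w - 7/2*u - 1/2*v → -5/4*v*w - 25/8*u - 1/8*v - 55/8*w - 15/8
  leading term v*w: subtract (275/56)·k_3 from -5/4*v*w - 25/8*u - 1/8*v - 55/8*w - 15/8 → -5/4*u + 7/4*v + 5/2
  leading term u: no divisor's leading term divides it; move -5/4*u to the remainder.
  leading term v: no divisor's leading term divides it; move 7/4*v to the remainder.
  leading term 1: no divisor's leading term divides it; move 5/2 to the remainder.
  remainder -3/2*u**2 - 3/2*u*v - 5/4*u + 7/4*v + 5/2 ≠ 0; add k_4 = -3/2*u**2 - 3/2*u*v - 5/4*u + 7/4*v + 5/2 to the basis.

The other S-polynomials (S(h_2,k_3), S(h_1,k_4), S(h_2,k_4), S(k_3,k_4)) all reduce to 0 modulo the current basis, so we have a Gröbner basis.
Inter-reduce: drop elements whose leading term is divisible by another's, tail-reduce, and make monic.
Reduced Gröbner basis: {u**2 + u*v + 5/6*u - 7/6*v - 5/3, u*w - 3/2*w - 1/2, v*w + 3/2*u + 3/2*v + 11/2*w + 7/2}.

These coincide, so the ideals are equal.
The choice of monomial ordering does not affect the verdict — as long as both bases are computed under the same ordering, their equality decides ideal equality.

Yes, the ideals are equal.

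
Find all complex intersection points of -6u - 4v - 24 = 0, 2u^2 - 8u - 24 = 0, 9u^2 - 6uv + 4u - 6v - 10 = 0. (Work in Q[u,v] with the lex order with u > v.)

{(-2, -3)}

Compute a lex Gröbner basis by Buchberger's algorithm.
f_1 = -6u - 4v - 24, LT = u.
f_2 = 2u^2 - 8u - 24, LT = u^2.
f_3 = 9u^2 - 6uv + 4u - 6v - 10, LT = u^2.

S(f_1,f_2): lcm = u^2. S = 2/3uv + 8u + 12.
  leading term uv: subtract (-1/9v)·f_1 from 2/3uv + 8u + 12 → 8u - 4/9v^2 - 8/3v + 12
  leading term u: subtract (-4/3)·f_1 from 8u - 4/9v^2 - 8/3v + 12 → -4/9v^2 - 8v - 20
  leading term v^2: no divisor's leading term divides it; move -4/9v^2 to the remainder.
  leading term v: no divisor's leading term divides it; move -8v to the remainder.
  leading term 1: no divisor's leading term divides it; move -20 to the remainder.
  remainder -4/9v^2 - 8v - 20 ≠ 0; add h_4 = -4/9v^2 - 8v - 20 to the basis.

S(f_1,f_3): lcm = u^2. S = 4/3uv + 32/9u + 2/3v + 10/9.
  leading term uv: subtract (-2/9v)·f_1 from 4/3uv + 32/9u + 2/3v + 10/9 → 32/9u - 8/9v^2 - 14/3v + 10/9
  leading term u: subtract (-16/27)·f_1 from 32/9u - 8/9v^2 - 14/3v + 10/9 → -8/9v^2 - 190/27v - 118/9
  leading term v^2: subtract (2)·h_4 from -8/9v^2 - 190/27v - 118/9 → 242/27v + 242/9
  leading term v: no divisor's leading term divides it; move 242/27v to the remainder.
  leading term 1: no divisor's leading term divides it; move 242/9 to the remainder.
  remainder 242/27v + 242/9 ≠ 0; add h_5 = 242/27v + 242/9 to the basis.

The other S-polynomials (S(f_2,f_3), S(f_1,h_4), S(f_2,h_4), S(f_3,h_4), S(f_1,h_5), S(f_2,h_5), S(f_3,h_5), S(h_4,h_5)) all reduce to 0 modulo the current basis, so we have a Gröbner basis.
Inter-reduce: drop elements whose leading term is divisible by another's, tail-reduce, and make monic.
Reduced Gröbner basis: {u + 2, v + 3}.

Since the basis is lex-ordered, v + 3 is univariate in v. Its roots are {-3}. Back-substituting each root into the other basis elements fixes the other coordinates.
  v = -3: the earlier basis element becomes u + 2 = 0, giving u = -2 — point (-2, -3).
This is the nonlinear analogue of row-reducing a linear system.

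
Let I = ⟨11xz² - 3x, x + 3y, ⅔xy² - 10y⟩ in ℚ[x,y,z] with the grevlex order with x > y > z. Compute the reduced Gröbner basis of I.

f_1 = 11xz² - 3x, LT = xz².
f_2 = x + 3y, LT = x.
f_3 = ⅔xy² - 10y, LT = xy².

S(f_1,f_2): lcm = xz². S = -3yz² - 3/11x.
  leading term yz²: no divisor's leading term divides it; move -3yz² to the remainder.
  leading term x: subtract (-3/11)·f_2 from -3/11x → 9/11y
  leading term y: no divisor's leading term divides it; move 9/11y to the remainder.
  remainder -3yz² + 9/11y ≠ 0; add g_4 = -3yz² + 9/11y to the basis.

S(f_1,f_3): lcm = xy²z². S = -3/11xy² + 15yz².
  leading term xy²: subtract (-3/11y²)·f_2 from -3/11xy² + 15yz² → 9/11y³ + 15yz²
  leading term y³: no divisor's leading term divides it; move 9/11y³ to the remainder.
  leading term yz²: subtract (-5)·g_4 from 15yz² → 45/11y
  leading term y: no divisor's leading term divides it; move 45/11y to the remainder.
  remainder 9/11y³ + 45/11y ≠ 0; add g_5 = 9/11y³ + 45/11y to the basis.

The other S-polynomials (S(f_2,f_3), S(f_1,g_4), S(f_2,g_4), S(f_3,g_4), S(f_1,g_5), S(f_2,g_5), S(f_3,g_5), S(g_4,g_5)) all reduce to 0 modulo the current basis, so we have a Gröbner basis.
Inter-reduce: drop elements whose leading term is divisible by another's, tail-reduce, and make monic.

G = {y³ + 5y, yz² - 3/11y, x + 3y}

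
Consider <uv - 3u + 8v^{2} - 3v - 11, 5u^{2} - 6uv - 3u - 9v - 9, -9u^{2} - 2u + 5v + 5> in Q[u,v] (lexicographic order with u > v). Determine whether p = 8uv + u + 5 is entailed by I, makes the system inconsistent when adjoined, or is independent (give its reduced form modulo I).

First compute the reduced Gröbner basis of I by Buchberger's algorithm.
f_1 = uv - 3u + 8v^{2} - 3v - 11, LT = uv.
f_2 = 5u^{2} - 6uv - 3u - 9v - 9, LT = u^{2}.
f_3 = -9u^{2} - 2u + 5v + 5, LT = u^{2}.

S(f_1,f_2): lcm = u^{2}v. S = -3u^{2} + \tfrac{46}{5}uv^{2} - \tfrac{12}{5}uv - 11u + \tfrac{9}{5}v^{2} + \tfrac{9}{5}v.
  reduce S modulo (f_1, f_2, f_3):
  remainder 52u - \tfrac{368}{5}v^{3} - \tfrac{717}{5}v^{2} + \tfrac{812}{5}v + \tfrac{1161}{5} ≠ 0; add h_4 = 52u - \tfrac{368}{5}v^{3} - \tfrac{717}{5}v^{2} + \tfrac{812}{5}v + \tfrac{1161}{5} to the basis.

S(f_1,f_3): lcm = u^{2}v. S = -3u^{2} + 8uv^{2} - \tfrac{29}{9}uv - 11u + \tfrac{5}{9}v^{2} + \tfrac{5}{9}v.
  reduce S modulo (f_1, f_2, f_3, h_4):
  remainder -\tfrac{8948}{975}v^{3} - \tfrac{23603}{3900}v^{2} + \tfrac{40136}{2925}v + \tfrac{123977}{11700} ≠ 0; add h_5 = -\tfrac{8948}{975}v^{3} - \tfrac{23603}{3900}v^{2} + \tfrac{40136}{2925}v + \tfrac{123977}{11700} to the basis.

S(f_2,f_3): lcm = u^{2}. S = -\tfrac{6}{5}uv - \tfrac{37}{45}u - \tfrac{56}{45}v - \tfrac{56}{45}.
  reduce S modulo (f_1, f_2, f_3, h_4, h_5):
  remainder \tfrac{30853}{20133}v^{2} - \tfrac{23671}{60399}v - \tfrac{116230}{60399} ≠ 0; add h_6 = \tfrac{30853}{20133}v^{2} - \tfrac{23671}{60399}v - \tfrac{116230}{60399} to the basis.

S(f_1,h_4): lcm = uv. S = -3u + \tfrac{92}{65}v^{4} + \tfrac{717}{260}v^{3} + \tfrac{317}{65}v^{2} - \tfrac{1941}{260}v - 11.
  reduce S modulo (f_1, f_2, f_3, h_4, h_5, h_6):
  remainder -\tfrac{18486715}{9938615184}v - \tfrac{18486715}{9938615184} ≠ 0; add h_7 = -\tfrac{18486715}{9938615184}v - \tfrac{18486715}{9938615184} to the basis.

The other S-polynomials (S(f_2,h_4), S(f_3,h_4), S(f_1,h_5), S(f_2,h_5), S(f_3,h_5), S(h_4,h_5), S(f_1,h_6), S(f_2,h_6), S(f_3,h_6), S(h_4,h_6), S(h_5,h_6), S(f_1,h_7), S(f_2,h_7), S(f_3,h_7), S(h_4,h_7), S(h_5,h_7), S(h_6,h_7)) all reduce to 0 modulo the current basis, so we have a Gröbner basis.
Inter-reduce: drop elements whose leading term is divisible by another's, tail-reduce, and make monic.
Reduced Gröbner basis: {u, v + 1}.
Label its elements g_1 = u, g_2 = v + 1.

Reduce p = 8uv + u + 5 modulo G:
  leading term uv: subtract (8v)·g_1 from 8uv + u + 5 → u + 5
  leading term u: subtract (1)·g_1 from u + 5 → 5
  leading term 1: no divisor's leading term divides it; move 5 to the remainder.
  normal form = 5.
The normal form is nonzero, so p ∉ I. Since p minus its normal form lies in I, I + (p) = I + (r) where r = 5; decide whether this ideal is the whole ring.
Here r = 5 is a nonzero constant, hence a unit: 1 ∈ I + (p), the Gröbner basis of I + (p) is {1}, and the enlarged system has no common solution — adjoining p is inconsistent.

Adjoining 8uv + u + 5 makes the ideal the whole ring: the system is inconsistent.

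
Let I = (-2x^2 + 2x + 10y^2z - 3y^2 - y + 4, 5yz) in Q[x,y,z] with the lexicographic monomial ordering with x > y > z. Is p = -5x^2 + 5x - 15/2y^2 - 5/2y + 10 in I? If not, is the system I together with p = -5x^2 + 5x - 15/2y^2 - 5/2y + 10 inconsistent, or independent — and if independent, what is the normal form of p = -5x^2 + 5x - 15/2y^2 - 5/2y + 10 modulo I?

First compute the reduced Gröbner basis of I by Buchberger's algorithm.
f_1 = -2x^2 + 2x + 10y^2z - 3y^2 - y + 4, LT = x^2.
f_2 = 5yz, LT = yz.

The S-polynomials (S(f_1,f_2)) all reduce to 0 modulo the current basis, so we have a Gröbner basis.
Inter-reduce: drop elements whose leading term is divisible by another's, tail-reduce, and make monic.
Reduced Gröbner basis: {x^2 - x + 3/2y^2 + 1/2y - 2, yz}.
Label its elements g_1 = x^2 - x + 3/2y^2 + 1/2y - 2, g_2 = yz.

Reduce p = -5x^2 + 5x - 15/2y^2 - 5/2y + 10 modulo G:
  leading term x^2: subtract (-5)·g_1 from -5x^2 + 5x - 15/2y^2 - 5/2y + 10 → 0
  normal form = 0.
Since the normal form is 0, p ∈ I.

-5x^2 + 5x - 15/2y^2 - 5/2y + 10 lies in I (it reduces to 0).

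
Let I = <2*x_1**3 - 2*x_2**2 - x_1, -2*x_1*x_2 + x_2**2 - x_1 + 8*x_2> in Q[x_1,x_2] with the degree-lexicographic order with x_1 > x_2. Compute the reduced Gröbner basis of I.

G = {x_2**4 + 15*x_2**3 - 15*x_1**2 + 333/2*x_2**2 - 105/2*x_1 + 404*x_2, x_1**3 - x_2**2 - 1/2*x_1, x_1*x_2 - 1/2*x_2**2 + 1/2*x_1 - 4*x_2}

f_1 = 2*x_1**3 - 2*x_2**2 - x_1, LT = x_1**3.
f_2 = -2*x_1*x_2 + x_2**2 - x_1 + 8*x_2, LT = x_1*x_2.

S(f_1,f_2): lcm = x_1**3*x_2. S = 1/2*x_1**2*x_2**2 - 1/2*x_1**3 + 4*x_1**2*x_2 - x_2**3 - 1/2*x_1*x_2.
  leading term x_1**2*x_2**2: subtract (-1/4*x_1*x_2)·f_2 from 1/2*x_1**2*x_2**2 - 1/2*x_1**3 + 4*x_1**2*x_2 - x_2**3 - 1/2*x_1*x_2 → 1/4*x_1*x_2**3 - 1/2*x_1**3 + 15/4*x_1**2*x_2 + 2*x_1*x_2**2 - x_2**3 - 1/2*x_1*x_2
  leading term x_1*x_2**3: subtract (-1/8*x_2**2)·f_2 from 1/4*x_1*x_2**3 - 1/2*x_1**3 + 15/4*x_1**2*x_2 + 2*x_1*x_2**2 - x_2**3 - 1/2*x_1*x_2 → 1/8*x_2**4 - 1/2*x_1**3 + 15/4*x_1**2*x_2 + 15/8*x_1*x_2**2 - 1/2*x_1*x_2
  leading term x_2**4: no divisor's leading term divides it; move 1/8*x_2**4 to the remainder.
  leading term x_1**3: subtract (-1/4)·f_1 from -1/2*x_1**3 + 15/4*x_1**2*x_2 + 15/8*x_1*x_2**2 - 1/2*x_1*x_2 → 15/4*x_1**2*x_2 + 15/8*x_1*x_2**2 - 1/2*x_1*x_2 - 1/2*x_2**2 - 1/4*x_1
  leading term x_1**2*x_2: subtract (-15/8*x_1)·f_2 from 15/4*x_1**2*x_2 + 15/8*x_1*x_2**2 - 1/2*x_1*x_2 - 1/2*x_2**2 - 1/4*x_1 → 15/4*x_1*x_2**2 - 15/8*x_1**2 + 29/2*x_1*x_2 - 1/2*x_2**2 - 1/4*x_1
  leading term x_1*x_2**2: subtract (-15/8*x_2)·f_2 from 15/4*x_1*x_2**2 - 15/8*x_1**2 + 29/2*x_1*x_2 - 1/2*x_2**2 - 1/4*x_1 → 15/8*x_2**3 - 15/8*x_1**2 + 101/8*x_1*x_2 + 29/2*x_2**2 - 1/4*x_1
  leading term x_2**3: no divisor's leading term divides it; move 15/8*x_2**3 to the remainder.
  leading term x_1**2: no divisor's leading term divides it; move -15/8*x_1**2 to the remainder.
  leading term x_1*x_2: subtract (-101/16)·f_2 from 101/8*x_1*x_2 + 29/2*x_2**2 - 1/4*x_1 → 333/16*x_2**2 - 105/16*x_1 + 101/2*x_2
  leading term x_2**2: no divisor's leading term divides it; move 333/16*x_2**2 to the remainder.
  leading term x_1: no divisor's leading term divides it; move -105/16*x_1 to the remainder.
  leading term x_2: no divisor's leading term divides it; move 101/2*x_2 to the remainder.
  remainder 1/8*x_2**4 + 15/8*x_2**3 - 15/8*x_1**2 + 333/16*x_2**2 - 105/16*x_1 + 101/2*x_2 ≠ 0; add g_3 = 1/8*x_2**4 + 15/8*x_2**3 - 15/8*x_1**2 + 333/16*x_2**2 - 105/16*x_1 + 101/2*x_2 to the basis.

The other S-polynomials (S(f_1,g_3), S(f_2,g_3)) all reduce to 0 modulo the current basis, so we have a Gröbner basis.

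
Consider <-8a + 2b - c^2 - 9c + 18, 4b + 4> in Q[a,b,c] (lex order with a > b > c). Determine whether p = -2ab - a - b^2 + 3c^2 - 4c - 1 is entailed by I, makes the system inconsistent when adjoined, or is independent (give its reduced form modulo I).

First compute the reduced Gröbner basis of I by Buchberger's algorithm.
f_1 = -8a + 2b - c^2 - 9c + 18, LT = a.
f_2 = 4b + 4, LT = b.

The S-polynomials (S(f_1,f_2)) all reduce to 0 modulo the current basis, so we have a Gröbner basis.
Inter-reduce: drop elements whose leading term is divisible by another's, tail-reduce, and make monic.
Reduced Gröbner basis: {a + 1/8c^2 + 9/8c - 2, b + 1}.
Label its elements g_1 = a + 1/8c^2 + 9/8c - 2, g_2 = b + 1.

Reduce p = -2ab - a - b^2 + 3c^2 - 4c - 1 modulo G:
  leading term ab: subtract (-2b)·g_1 from -2ab - a - b^2 + 3c^2 - 4c - 1 → -a - b^2 + 1/4bc^2 + 9/4bc - 4b + 3c^2 - 4c - 1
  leading term a: subtract (-1)·g_1 from -a - b^2 + 1/4bc^2 + 9/4bc - 4b + 3c^2 - 4c - 1 → -b^2 + 1/4bc^2 + 9/4bc - 4b + 25/8c^2 - 23/8c - 3
  leading term b^2: subtract (-b)·g_2 from -b^2 + 1/4bc^2 + 9/4bc - 4b + 25/8c^2 - 23/8c - 3 → 1/4bc^2 + 9/4bc - 3b + 25/8c^2 - 23/8c - 3
  leading term bc^2: subtract (1/4c^2)·g_2 from 1/4bc^2 + 9/4bc - 3b + 25/8c^2 - 23/8c - 3 → 9/4bc - 3b + 23/8c^2 - 23/8c - 3
  leading term bc: subtract (9/4c)·g_2 from 9/4bc - 3b + 23/8c^2 - 23/8c - 3 → -3b + 23/8c^2 - 41/8c - 3
  leading term b: subtract (-3)·g_2 from -3b + 23/8c^2 - 41/8c - 3 → 23/8c^2 - 41/8c
  leading term c^2: no divisor's leading term divides it; move 23/8c^2 to the remainder.
  leading term c: no divisor's leading term divides it; move -41/8c to the remainder.
  normal form = 23/8c^2 - 41/8c.
The normal form is nonzero, so p ∉ I. Since p minus its normal form lies in I, I + (p) = I + (r) where r = 23/8c^2 - 41/8c; decide whether this ideal is the whole ring.
Run Buchberger on G together with r (pairs among the g_i already reduce to 0 since G is a Gröbner basis):
g_1 = a + 1/8c^2 + 9/8c - 2, LT = a.
g_2 = b + 1, LT = b.
r = 23/8c^2 - 41/8c, LT = c^2.

The S-polynomials (S(g_1,g_2), S(g_1,r), S(g_2,r)) all reduce to 0 modulo the current basis, so we have a Gröbner basis.
Inter-reduce: drop elements whose leading term is divisible by another's, tail-reduce, and make monic.
Reduced Gröbner basis: {a + 31/23c - 2, b + 1, c^2 - 41/23c}.
The reduced Gröbner basis of I + (p) is {a + 31/23c - 2, b + 1, c^2 - 41/23c} ≠ {1}, a proper ideal, so the enlarged system stays consistent: p is independent of I, with normal form 23/8c^2 - 41/8c.

-2ab - a - b^2 + 3c^2 - 4c - 1 is independent of I; its normal form modulo I is 23/8c^2 - 41/8c.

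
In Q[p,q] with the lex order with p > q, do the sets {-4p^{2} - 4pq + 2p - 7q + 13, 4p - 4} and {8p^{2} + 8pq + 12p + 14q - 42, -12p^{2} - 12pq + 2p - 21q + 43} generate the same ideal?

Yes, the ideals are equal.

Since reduced Gröbner bases are canonical representatives of ideals under a given ordering, it suffices to compute and compare them.
Buchberger on the first generating set:
f_1 = -4p^{2} - 4pq + 2p - 7q + 13, LT = p^{2}.
f_2 = 4p - 4, LT = p.

S(f_1,f_2): lcm = p^{2}. S = pq + \tfrac{1}{2}p + \tfrac{7}{4}q - \tfrac{13}{4}.
  leading term pq: subtract (\tfrac{1}{4}q)·f_2 from pq + \tfrac{1}{2}p + \tfrac{7}{4}q - \tfrac{13}{4} → \tfrac{1}{2}p + \tfrac{11}{4}q - \tfrac{13}{4}
  leading term p: subtract (\tfrac{1}{8})·f_2 from \tfrac{1}{2}p + \tfrac{11}{4}q - \tfrac{13}{4} → \tfrac{11}{4}q - \tfrac{11}{4}
  leading term q: no divisor's leading term divides it; move \tfrac{11}{4}q to the remainder.
  leading term 1: no divisor's leading term divides it; move -\tfrac{11}{4} to the remainder.
  remainder \tfrac{11}{4}q - \tfrac{11}{4} ≠ 0; add g_3 = \tfrac{11}{4}q - \tfrac{11}{4} to the basis.

The other S-polynomials (S(f_1,g_3), S(f_2,g_3)) all reduce to 0 modulo the current basis, so we have a Gröbner basis.
Inter-reduce: drop elements whose leading term is divisible by another's, tail-reduce, and make monic.
Reduced Gröbner basis: {p - 1, q - 1}.

Buchberger on the second generating set:
h_1 = 8p^{2} + 8pq + 12p + 14q - 42, LT = p^{2}.
h_2 = -12p^{2} - 12pq + 2p - 21q + 43, LT = p^{2}.

S(h_1,h_2): lcm = p^{2}. S = \tfrac{5}{3}p - \tfrac{5}{3}.
  leading term p: no divisor's leading term divides it; move \tfrac{5}{3}p to the remainder.
  leading term 1: no divisor's leading term divides it; move -\tfrac{5}{3} to the remainder.
  remainder \tfrac{5}{3}p - \tfrac{5}{3} ≠ 0; add k_3 = \tfrac{5}{3}p - \tfrac{5}{3} to the basis.

S(h_1,k_3): lcm = p^{2}. S = pq + \tfrac{5}{2}p + \tfrac{7}{4}q - \tfrac{21}{4}.
  leading term pq: subtract (\tfrac{3}{5}q)·k_3 from pq + \tfrac{5}{2}p + \tfrac{7}{4}q - \tfrac{21}{4} → \tfrac{5}{2}p + \tfrac{11}{4}q - \tfrac{21}{4}
  leading term p: subtract (\tfrac{3}{2})·k_3 from \tfrac{5}{2}p + \tfrac{11}{4}q - \tfrac{21}{4} → \tfrac{11}{4}q - \tfrac{11}{4}
  leading term q: no divisor's leading term divides it; move \tfrac{11}{4}q to the remainder.
  leading term 1: no divisor's leading term divides it; move -\tfrac{11}{4} to the remainder.
  remainder \tfrac{11}{4}q - \tfrac{11}{4} ≠ 0; add k_4 = \tfrac{11}{4}q - \tfrac{11}{4} to the basis.

The other S-polynomials (S(h_2,k_3), S(h_1,k_4), S(h_2,k_4), S(k_3,k_4)) all reduce to 0 modulo the current basis, so we have a Gröbner basis.
Inter-reduce: drop elements whose leading term is divisible by another's, tail-reduce, and make monic.
Reduced Gröbner basis: {p - 1, q - 1}.

Same reduced basis, so the two generating sets span the same ideal.
The same test decides containment: I ⊆ J iff every generator of I reduces to 0 modulo a Gröbner basis of J.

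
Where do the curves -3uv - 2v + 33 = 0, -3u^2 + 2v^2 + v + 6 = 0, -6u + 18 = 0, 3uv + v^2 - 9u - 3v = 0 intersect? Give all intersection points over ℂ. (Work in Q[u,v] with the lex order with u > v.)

{(3, 3)}

Compute a lex Gröbner basis by Buchberger's algorithm.
f_1 = -3uv - 2v + 33, LT = uv.
f_2 = -3u^2 + 2v^2 + v + 6, LT = u^2.
f_3 = -6u + 18, LT = u.
f_4 = 3uv - 9u + v^2 - 3v, LT = uv.

S(f_1,f_2): lcm = u^2v. S = 2/3uv - 11u + 2/3v^3 + 1/3v^2 + 2v.
  leading term uv: subtract (-2/9)·f_1 from 2/3uv - 11u + 2/3v^3 + 1/3v^2 + 2v → -11u + 2/3v^3 + 1/3v^2 + 14/9v + 22/3
  leading term u: subtract (11/6)·f_3 from -11u + 2/3v^3 + 1/3v^2 + 14/9v + 22/3 → 2/3v^3 + 1/3v^2 + 14/9v - 77/3
  leading term v^3: no divisor's leading term divides it; move 2/3v^3 to the remainder.
  leading term v^2: no divisor's leading term divides it; move 1/3v^2 to the remainder.
  leading term v: no divisor's leading term divides it; move 14/9v to the remainder.
  leading term 1: no divisor's leading term divides it; move -77/3 to the remainder.
  remainder 2/3v^3 + 1/3v^2 + 14/9v - 77/3 ≠ 0; add h_5 = 2/3v^3 + 1/3v^2 + 14/9v - 77/3 to the basis.

S(f_1,f_3): lcm = uv. S = 11/3v - 11.
  leading term v: no divisor's leading term divides it; move 11/3v to the remainder.
  leading term 1: no divisor's leading term divides it; move -11 to the remainder.
  remainder 11/3v - 11 ≠ 0; add h_6 = 11/3v - 11 to the basis.

The other S-polynomials (S(f_1,f_4), S(f_2,f_3), S(f_2,f_4), S(f_3,f_4), S(f_1,h_5), S(f_2,h_5), S(f_3,h_5), S(f_4,h_5), S(f_1,h_6), S(f_2,h_6), S(f_3,h_6), S(f_4,h_6), S(h_5,h_6)) all reduce to 0 modulo the current basis, so we have a Gröbner basis.
Inter-reduce: drop elements whose leading term is divisible by another's, tail-reduce, and make monic.
Reduced Gröbner basis: {u - 3, v - 3}.

The lex basis is triangular: the last element involves only v. Solving v - 3 = 0 gives v ∈ {3}; substituting each value into the earlier elements determines the remaining variables.
  v = 3: the earlier basis element becomes u - 3 = 0, giving u = 3 — point (3, 3).
Check: every point annihilates each of the original generators.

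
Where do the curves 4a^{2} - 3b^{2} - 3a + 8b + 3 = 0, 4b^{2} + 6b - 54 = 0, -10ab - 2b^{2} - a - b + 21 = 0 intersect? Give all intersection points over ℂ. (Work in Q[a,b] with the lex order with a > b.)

Compute a lex Gröbner basis by Buchberger's algorithm.
f_1 = 4a^{2} - 3a - 3b^{2} + 8b + 3, LT = a^{2}.
f_2 = 4b^{2} + 6b - 54, LT = b^{2}.
f_3 = -10ab - a - 2b^{2} - b + 21, LT = ab.

S(f_1,f_3): lcm = a^{2}b. S = -\tfrac{1}{10}a^{2} - \tfrac{1}{5}ab^{2} - \tfrac{17}{20}ab + \tfrac{21}{10}a - \tfrac{3}{4}b^{3} + 2b^{2} + \tfrac{3}{4}b.
  leading term a^{2}: subtract (-\tfrac{1}{40})·f_1 from -\tfrac{1}{10}a^{2} - \tfrac{1}{5}ab^{2} - \tfrac{17}{20}ab + \tfrac{21}{10}a - \tfrac{3}{4}b^{3} + 2b^{2} + \tfrac{3}{4}b → -\tfrac{1}{5}ab^{2} - \tfrac{17}{20}ab + \tfrac{81}{40}a - \tfrac{3}{4}b^{3} + \tfrac{77}{40}b^{2} + \tfrac{19}{20}b + \tfrac{3}{40}
  leading term ab^{2}: subtract (-\tfrac{1}{20}a)·f_2 from -\tfrac{1}{5}ab^{2} - \tfrac{17}{20}ab + \tfrac{81}{40}a - \tfrac{3}{4}b^{3} + \tfrac{77}{40}b^{2} + \tfrac{19}{20}b + \tfrac{3}{40} → -\tfrac{11}{20}ab - \tfrac{27}{40}a - \tfrac{3}{4}b^{3} + \tfrac{77}{40}b^{2} + \tfrac{19}{20}b + \tfrac{3}{40}
  leading term ab: subtract (\tfrac{11}{200})·f_3 from -\tfrac{11}{20}ab - \tfrac{27}{40}a - \tfrac{3}{4}b^{3} + \tfrac{77}{40}b^{2} + \tfrac{19}{20}b + \tfrac{3}{40} → -\tfrac{31}{50}a - \tfrac{3}{4}b^{3} + \tfrac{407}{200}b^{2} + \tfrac{201}{200}b - \tfrac{27}{25}
  leading term a: no divisor's leading term divides it; move -\tfrac{31}{50}a to the remainder.
  leading term b^{3}: subtract (-\tfrac{3}{16}b)·f_2 from -\tfrac{3}{4}b^{3} + \tfrac{407}{200}b^{2} + \tfrac{201}{200}b - \tfrac{27}{25} → \tfrac{79}{25}b^{2} - \tfrac{228}{25}b - \tfrac{27}{25}
  leading term b^{2}: subtract (\tfrac{79}{100})·f_2 from \tfrac{79}{25}b^{2} - \tfrac{228}{25}b - \tfrac{27}{25} → -\tfrac{693}{50}b + \tfrac{2079}{50}
  leading term b: no divisor's leading term divides it; move -\tfrac{693}{50}b to the remainder.
  leading term 1: no divisor's leading term divides it; move \tfrac{2079}{50} to the remainder.
  remainder -\tfrac{31}{50}a - \tfrac{693}{50}b + \tfrac{2079}{50} ≠ 0; add h_4 = -\tfrac{31}{50}a - \tfrac{693}{50}b + \tfrac{2079}{50} to the basis.

S(f_2,f_3): lcm = ab^{2}. S = \tfrac{7}{5}ab - \tfrac{27}{2}a - \tfrac{1}{5}b^{3} - \tfrac{1}{10}b^{2} + \tfrac{21}{10}b.
  leading term ab: subtract (-\tfrac{7}{50})·f_3 from \tfrac{7}{5}ab - \tfrac{27}{2}a - \tfrac{1}{5}b^{3} - \tfrac{1}{10}b^{2} + \tfrac{21}{10}b → -\tfrac{341}{25}a - \tfrac{1}{5}b^{3} - \tfrac{19}{50}b^{2} + \tfrac{49}{25}b + \tfrac{147}{50}
  leading term a: subtract (22)·h_4 from -\tfrac{341}{25}a - \tfrac{1}{5}b^{3} - \tfrac{19}{50}b^{2} + \tfrac{49}{25}b + \tfrac{147}{50} → -\tfrac{1}{5}b^{3} - \tfrac{19}{50}b^{2} + \tfrac{7672}{25}b - \tfrac{45591}{50}
  leading term b^{3}: subtract (-\tfrac{1}{20}b)·f_2 from -\tfrac{1}{5}b^{3} - \tfrac{19}{50}b^{2} + \tfrac{7672}{25}b - \tfrac{45591}{50} → -\tfrac{2}{25}b^{2} + \tfrac{15209}{50}b - \tfrac{45591}{50}
  leading term b^{2}: subtract (-\tfrac{1}{50})·f_2 from -\tfrac{2}{25}b^{2} + \tfrac{15209}{50}b - \tfrac{45591}{50} → \tfrac{3043}{10}b - \tfrac{9129}{10}
  leading term b: no divisor's leading term divides it; move \tfrac{3043}{10}b to the remainder.
  leading term 1: no divisor's leading term divides it; move -\tfrac{9129}{10} to the remainder.
  remainder \tfrac{3043}{10}b - \tfrac{9129}{10} ≠ 0; add h_5 = \tfrac{3043}{10}b - \tfrac{9129}{10} to the basis.

The other S-polynomials (S(f_1,f_2), S(f_1,h_4), S(f_2,h_4), S(f_3,h_4), S(f_1,h_5), S(f_2,h_5), S(f_3,h_5), S(h_4,h_5)) all reduce to 0 modulo the current basis, so we have a Gröbner basis.
Inter-reduce: drop elements whose leading term is divisible by another's, tail-reduce, and make monic.
Reduced Gröbner basis: {a, b - 3}.

Since the basis is lex-ordered, b - 3 is univariate in b. Its roots are {3}. Back-substituting each root into the other basis elements fixes the other coordinates.
  b = 3: the earlier basis element becomes a = 0, giving a = 0 — point (0, 3).
Check: every point annihilates each of the original generators.

{(0, 3)}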